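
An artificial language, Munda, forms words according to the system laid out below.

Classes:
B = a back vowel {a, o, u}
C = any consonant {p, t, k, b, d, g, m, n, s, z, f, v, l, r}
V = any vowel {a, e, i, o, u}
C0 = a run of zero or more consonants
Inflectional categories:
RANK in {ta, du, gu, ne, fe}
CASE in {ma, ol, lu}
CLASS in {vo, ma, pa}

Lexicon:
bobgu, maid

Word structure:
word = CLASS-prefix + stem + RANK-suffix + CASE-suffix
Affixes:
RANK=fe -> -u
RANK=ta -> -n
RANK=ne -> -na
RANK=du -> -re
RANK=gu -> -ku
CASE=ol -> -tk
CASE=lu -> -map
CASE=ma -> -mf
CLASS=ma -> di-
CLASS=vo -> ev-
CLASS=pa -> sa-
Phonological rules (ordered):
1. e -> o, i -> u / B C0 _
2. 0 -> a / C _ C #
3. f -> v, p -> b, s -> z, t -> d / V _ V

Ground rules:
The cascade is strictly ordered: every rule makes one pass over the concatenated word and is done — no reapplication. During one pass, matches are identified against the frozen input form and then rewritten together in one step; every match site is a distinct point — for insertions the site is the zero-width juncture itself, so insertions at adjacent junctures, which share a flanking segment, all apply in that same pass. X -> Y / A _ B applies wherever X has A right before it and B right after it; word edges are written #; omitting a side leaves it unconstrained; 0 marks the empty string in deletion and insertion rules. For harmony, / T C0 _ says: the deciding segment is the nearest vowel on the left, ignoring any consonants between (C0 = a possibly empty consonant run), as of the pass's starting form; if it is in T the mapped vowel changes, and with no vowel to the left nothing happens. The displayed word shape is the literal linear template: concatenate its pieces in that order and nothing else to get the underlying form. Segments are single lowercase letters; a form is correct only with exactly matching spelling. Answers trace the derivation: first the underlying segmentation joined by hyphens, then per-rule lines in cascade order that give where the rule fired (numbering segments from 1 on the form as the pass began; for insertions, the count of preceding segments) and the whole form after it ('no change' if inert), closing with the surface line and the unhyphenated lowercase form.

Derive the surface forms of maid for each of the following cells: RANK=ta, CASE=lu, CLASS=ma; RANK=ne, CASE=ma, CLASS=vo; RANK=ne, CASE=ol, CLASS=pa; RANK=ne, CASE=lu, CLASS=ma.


cell RANK=ta, CASE=lu, CLASS=ma:
underlying: di-maid-n-map
1. e -> o, i -> u / B C0 _: fires at position(s) 5: dimaudnmap
2. 0 -> a / C _ C #: no change
3. f -> v, p -> b, s -> z, t -> d / V _ V: no change
surface: dimaudnmap

cell RANK=ne, CASE=ma, CLASS=vo:
underlying: ev-maid-na-mf
1. e -> o, i -> u / B C0 _: fires at position(s) 5: evmaudnamf
2. 0 -> a / C _ C #: inserts after position(s) 9: evmaudnamaf
3. f -> v, p -> b, s -> z, t -> d / V _ V: no change
surface: evmaudnamaf

cell RANK=ne, CASE=ol, CLASS=pa:
underlying: sa-maid-na-tk
1. e -> o, i -> u / B C0 _: fires at position(s) 5: samaudnatk
2. 0 -> a / C _ C #: inserts after position(s) 9: samaudnatak
3. f -> v, p -> b, s -> z, t -> d / V _ V: fires at position(s) 9: samaudnadak
surface: samaudnadak

cell RANK=ne, CASE=lu, CLASS=ma:
underlying: di-maid-na-map
1. e -> o, i -> u / B C0 _: fires at position(s) 5: dimaudnamap
2. 0 -> a / C _ C #: no change
3. f -> v, p -> b, s -> z, t -> d / V _ V: no change
surface: dimaudnamap


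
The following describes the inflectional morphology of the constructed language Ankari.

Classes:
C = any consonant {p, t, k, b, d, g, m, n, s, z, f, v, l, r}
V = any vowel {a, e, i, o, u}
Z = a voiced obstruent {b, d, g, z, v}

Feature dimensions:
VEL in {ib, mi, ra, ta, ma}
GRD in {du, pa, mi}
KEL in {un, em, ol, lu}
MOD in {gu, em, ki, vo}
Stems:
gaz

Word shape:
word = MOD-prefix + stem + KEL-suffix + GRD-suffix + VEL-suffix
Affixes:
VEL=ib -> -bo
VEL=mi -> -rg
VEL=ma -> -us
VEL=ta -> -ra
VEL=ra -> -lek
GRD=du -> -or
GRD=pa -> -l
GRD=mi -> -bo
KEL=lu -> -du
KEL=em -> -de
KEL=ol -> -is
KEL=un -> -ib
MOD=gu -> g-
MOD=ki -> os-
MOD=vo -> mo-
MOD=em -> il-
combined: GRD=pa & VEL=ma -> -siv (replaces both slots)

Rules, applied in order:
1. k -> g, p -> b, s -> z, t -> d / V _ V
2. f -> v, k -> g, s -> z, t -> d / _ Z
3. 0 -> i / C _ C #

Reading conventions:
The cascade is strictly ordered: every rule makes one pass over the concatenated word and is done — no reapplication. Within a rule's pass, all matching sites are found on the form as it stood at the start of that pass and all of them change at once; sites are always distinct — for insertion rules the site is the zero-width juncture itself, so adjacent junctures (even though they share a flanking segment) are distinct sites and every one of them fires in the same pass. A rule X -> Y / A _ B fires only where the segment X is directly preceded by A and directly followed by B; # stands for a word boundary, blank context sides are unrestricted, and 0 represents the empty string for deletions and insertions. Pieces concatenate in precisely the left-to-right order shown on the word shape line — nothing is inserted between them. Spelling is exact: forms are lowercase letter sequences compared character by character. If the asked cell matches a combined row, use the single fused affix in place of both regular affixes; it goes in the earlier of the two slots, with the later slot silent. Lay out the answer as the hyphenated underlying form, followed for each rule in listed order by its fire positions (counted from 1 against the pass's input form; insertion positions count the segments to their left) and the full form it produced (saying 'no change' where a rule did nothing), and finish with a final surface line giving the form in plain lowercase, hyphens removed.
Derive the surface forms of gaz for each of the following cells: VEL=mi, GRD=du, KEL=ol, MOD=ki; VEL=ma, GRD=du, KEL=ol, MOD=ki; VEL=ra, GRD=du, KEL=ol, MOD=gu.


cell VEL=mi, GRD=du, KEL=ol, MOD=ki:
underlying: os-gaz-is-or-rg
1. k -> g, p -> b, s -> z, t -> d / V _ V: fires at position(s) 7: osgazizorrg
2. f -> v, k -> g, s -> z, t -> d / _ Z: fires at position(s) 2: ozgazizorrg
3. 0 -> i / C _ C #: inserts after position(s) 10: ozgazizorrig
surface: ozgazizorrig

cell VEL=ma, GRD=du, KEL=ol, MOD=ki:
underlying: os-gaz-is-or-us
1. k -> g, p -> b, s -> z, t -> d / V _ V: fires at position(s) 7: osgazizorus
2. f -> v, k -> g, s -> z, t -> d / _ Z: fires at position(s) 2: ozgazizorus
3. 0 -> i / C _ C #: no change
surface: ozgazizorus

cell VEL=ra, GRD=du, KEL=ol, MOD=gu:
underlying: g-gaz-is-or-lek
1. k -> g, p -> b, s -> z, t -> d / V _ V: fires at position(s) 6: ggazizorlek
2. f -> v, k -> g, s -> z, t -> d / _ Z: no change
3. 0 -> i / C _ C #: no change
surface: ggazizorlek


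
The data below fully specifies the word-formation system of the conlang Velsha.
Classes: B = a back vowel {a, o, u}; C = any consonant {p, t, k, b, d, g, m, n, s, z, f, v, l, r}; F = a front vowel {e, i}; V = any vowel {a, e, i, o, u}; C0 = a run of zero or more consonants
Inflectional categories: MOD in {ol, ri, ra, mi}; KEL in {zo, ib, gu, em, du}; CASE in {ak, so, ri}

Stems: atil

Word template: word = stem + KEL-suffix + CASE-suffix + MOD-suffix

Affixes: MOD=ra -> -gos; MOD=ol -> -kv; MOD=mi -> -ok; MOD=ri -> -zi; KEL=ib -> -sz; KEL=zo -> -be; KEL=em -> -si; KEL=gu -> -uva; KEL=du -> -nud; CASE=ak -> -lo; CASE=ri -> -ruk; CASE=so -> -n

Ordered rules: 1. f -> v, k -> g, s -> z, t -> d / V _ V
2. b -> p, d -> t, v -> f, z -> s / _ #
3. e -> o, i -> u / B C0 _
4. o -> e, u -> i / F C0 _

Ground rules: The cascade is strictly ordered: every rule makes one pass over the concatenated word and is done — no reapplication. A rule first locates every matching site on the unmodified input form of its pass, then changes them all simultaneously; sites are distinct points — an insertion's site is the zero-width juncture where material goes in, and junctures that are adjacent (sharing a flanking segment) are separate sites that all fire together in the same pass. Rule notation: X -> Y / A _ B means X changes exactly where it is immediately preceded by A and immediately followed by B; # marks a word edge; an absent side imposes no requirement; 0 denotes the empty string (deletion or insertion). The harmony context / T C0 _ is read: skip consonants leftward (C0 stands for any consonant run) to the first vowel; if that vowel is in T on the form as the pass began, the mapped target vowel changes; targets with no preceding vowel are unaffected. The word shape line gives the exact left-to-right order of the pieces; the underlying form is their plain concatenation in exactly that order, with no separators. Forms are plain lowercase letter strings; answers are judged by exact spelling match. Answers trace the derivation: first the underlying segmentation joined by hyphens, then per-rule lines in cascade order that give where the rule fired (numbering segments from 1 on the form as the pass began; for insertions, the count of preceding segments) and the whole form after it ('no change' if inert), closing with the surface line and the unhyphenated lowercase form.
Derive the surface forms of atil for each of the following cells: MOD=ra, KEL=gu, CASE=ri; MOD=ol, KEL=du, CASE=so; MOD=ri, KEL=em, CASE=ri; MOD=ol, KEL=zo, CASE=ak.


cell MOD=ra, KEL=gu, CASE=ri:
underlying: atil-uva-ruk-gos
1. f -> v, k -> g, s -> z, t -> d / V _ V: fires at position(s) 2: adiluvarukgos
2. b -> p, d -> t, v -> f, z -> s / _ #: no change
3. e -> o, i -> u / B C0 _: fires at position(s) 3: aduluvarukgos
4. o -> e, u -> i / F C0 _: no change
surface: aduluvarukgos

cell MOD=ol, KEL=du, CASE=so:
underlying: atil-nud-n-kv
1. f -> v, k -> g, s -> z, t -> d / V _ V: fires at position(s) 2: adilnudnkv
2. b -> p, d -> t, v -> f, z -> s / _ #: fires at position(s) 10: adilnudnkf
3. e -> o, i -> u / B C0 _: fires at position(s) 3: adulnudnkf
4. o -> e, u -> i / F C0 _: no change
surface: adulnudnkf

cell MOD=ri, KEL=em, CASE=ri:
underlying: atil-si-ruk-zi
1. f -> v, k -> g, s -> z, t -> d / V _ V: fires at position(s) 2: adilsirukzi
2. b -> p, d -> t, v -> f, z -> s / _ #: no change
3. e -> o, i -> u / B C0 _: fires at position(s) 3, 11: adulsirukzu
4. o -> e, u -> i / F C0 _: fires at position(s) 8: adulsirikzu
surface: adulsirikzu

cell MOD=ol, KEL=zo, CASE=ak:
underlying: atil-be-lo-kv
1. f -> v, k -> g, s -> z, t -> d / V _ V: fires at position(s) 2: adilbelokv
2. b -> p, d -> t, v -> f, z -> s / _ #: fires at position(s) 10: adilbelokf
3. e -> o, i -> u / B C0 _: fires at position(s) 3: adulbelokf
4. o -> e, u -> i / F C0 _: fires at position(s) 8: adulbelekf
surface: adulbelekf


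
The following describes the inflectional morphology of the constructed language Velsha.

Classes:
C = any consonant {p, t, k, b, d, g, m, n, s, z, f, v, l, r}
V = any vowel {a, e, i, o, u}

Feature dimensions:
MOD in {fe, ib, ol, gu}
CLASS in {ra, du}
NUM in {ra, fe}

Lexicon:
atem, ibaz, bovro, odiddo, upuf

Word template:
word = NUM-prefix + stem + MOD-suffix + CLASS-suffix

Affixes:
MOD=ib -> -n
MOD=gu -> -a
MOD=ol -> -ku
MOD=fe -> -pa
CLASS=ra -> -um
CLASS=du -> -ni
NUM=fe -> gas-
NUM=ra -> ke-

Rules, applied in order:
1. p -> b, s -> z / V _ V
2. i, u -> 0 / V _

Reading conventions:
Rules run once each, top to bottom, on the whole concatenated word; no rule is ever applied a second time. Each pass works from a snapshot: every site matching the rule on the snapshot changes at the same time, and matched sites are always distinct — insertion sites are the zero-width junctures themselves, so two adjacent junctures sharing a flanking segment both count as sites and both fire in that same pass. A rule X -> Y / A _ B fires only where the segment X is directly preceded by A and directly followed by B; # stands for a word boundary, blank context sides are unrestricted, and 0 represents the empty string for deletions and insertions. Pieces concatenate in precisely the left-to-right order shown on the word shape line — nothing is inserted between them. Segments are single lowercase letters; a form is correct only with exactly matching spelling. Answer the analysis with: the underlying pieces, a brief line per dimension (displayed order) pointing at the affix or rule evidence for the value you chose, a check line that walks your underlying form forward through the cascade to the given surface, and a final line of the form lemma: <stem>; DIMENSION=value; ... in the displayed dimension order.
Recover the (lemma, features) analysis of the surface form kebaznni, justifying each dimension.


underlying: ke-ibaz-n-ni
MOD=ib - signalled by the affix -n
CLASS=du - signalled by the affix -ni
NUM=ra - signalled by the affix ke-
check: keibaznni -> keibaznni -> kebaznni
lemma: ibaz; MOD=ib; CLASS=du; NUM=ra


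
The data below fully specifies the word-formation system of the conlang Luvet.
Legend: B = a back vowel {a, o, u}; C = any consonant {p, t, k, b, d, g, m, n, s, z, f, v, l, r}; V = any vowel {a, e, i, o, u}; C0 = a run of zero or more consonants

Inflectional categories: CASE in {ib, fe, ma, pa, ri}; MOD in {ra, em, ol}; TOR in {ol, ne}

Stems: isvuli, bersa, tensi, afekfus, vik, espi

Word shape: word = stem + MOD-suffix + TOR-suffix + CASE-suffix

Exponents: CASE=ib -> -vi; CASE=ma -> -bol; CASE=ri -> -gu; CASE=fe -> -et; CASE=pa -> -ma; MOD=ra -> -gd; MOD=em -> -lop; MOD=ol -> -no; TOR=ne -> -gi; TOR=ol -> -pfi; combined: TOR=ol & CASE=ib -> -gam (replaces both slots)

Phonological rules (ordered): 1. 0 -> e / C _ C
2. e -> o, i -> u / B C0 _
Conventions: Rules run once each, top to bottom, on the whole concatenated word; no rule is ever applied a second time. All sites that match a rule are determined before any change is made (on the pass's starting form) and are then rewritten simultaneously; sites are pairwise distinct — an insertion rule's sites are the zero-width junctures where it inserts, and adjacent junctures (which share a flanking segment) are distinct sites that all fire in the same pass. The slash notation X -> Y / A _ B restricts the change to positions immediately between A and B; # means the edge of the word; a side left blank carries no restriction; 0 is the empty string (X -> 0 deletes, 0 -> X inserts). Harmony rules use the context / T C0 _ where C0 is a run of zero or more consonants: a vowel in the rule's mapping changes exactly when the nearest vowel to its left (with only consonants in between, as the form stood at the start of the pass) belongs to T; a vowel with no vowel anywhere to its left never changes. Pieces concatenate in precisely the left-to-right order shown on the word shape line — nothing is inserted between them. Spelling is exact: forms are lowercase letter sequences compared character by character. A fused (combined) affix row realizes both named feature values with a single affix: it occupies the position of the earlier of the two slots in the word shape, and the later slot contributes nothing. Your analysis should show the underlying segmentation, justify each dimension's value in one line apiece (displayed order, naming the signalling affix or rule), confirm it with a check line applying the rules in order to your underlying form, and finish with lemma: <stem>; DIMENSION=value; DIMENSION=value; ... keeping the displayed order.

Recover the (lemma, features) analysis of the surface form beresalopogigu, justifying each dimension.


underlying: bersa-lop-gi-gu
CASE=ri - signalled by the affix -gu
MOD=em - signalled by the affix -lop
TOR=ne - signalled by the affix -gi
check: bersalopgigu -> beresalopegigu -> beresalopogigu
lemma: bersa; CASE=ri; MOD=em; TOR=ne


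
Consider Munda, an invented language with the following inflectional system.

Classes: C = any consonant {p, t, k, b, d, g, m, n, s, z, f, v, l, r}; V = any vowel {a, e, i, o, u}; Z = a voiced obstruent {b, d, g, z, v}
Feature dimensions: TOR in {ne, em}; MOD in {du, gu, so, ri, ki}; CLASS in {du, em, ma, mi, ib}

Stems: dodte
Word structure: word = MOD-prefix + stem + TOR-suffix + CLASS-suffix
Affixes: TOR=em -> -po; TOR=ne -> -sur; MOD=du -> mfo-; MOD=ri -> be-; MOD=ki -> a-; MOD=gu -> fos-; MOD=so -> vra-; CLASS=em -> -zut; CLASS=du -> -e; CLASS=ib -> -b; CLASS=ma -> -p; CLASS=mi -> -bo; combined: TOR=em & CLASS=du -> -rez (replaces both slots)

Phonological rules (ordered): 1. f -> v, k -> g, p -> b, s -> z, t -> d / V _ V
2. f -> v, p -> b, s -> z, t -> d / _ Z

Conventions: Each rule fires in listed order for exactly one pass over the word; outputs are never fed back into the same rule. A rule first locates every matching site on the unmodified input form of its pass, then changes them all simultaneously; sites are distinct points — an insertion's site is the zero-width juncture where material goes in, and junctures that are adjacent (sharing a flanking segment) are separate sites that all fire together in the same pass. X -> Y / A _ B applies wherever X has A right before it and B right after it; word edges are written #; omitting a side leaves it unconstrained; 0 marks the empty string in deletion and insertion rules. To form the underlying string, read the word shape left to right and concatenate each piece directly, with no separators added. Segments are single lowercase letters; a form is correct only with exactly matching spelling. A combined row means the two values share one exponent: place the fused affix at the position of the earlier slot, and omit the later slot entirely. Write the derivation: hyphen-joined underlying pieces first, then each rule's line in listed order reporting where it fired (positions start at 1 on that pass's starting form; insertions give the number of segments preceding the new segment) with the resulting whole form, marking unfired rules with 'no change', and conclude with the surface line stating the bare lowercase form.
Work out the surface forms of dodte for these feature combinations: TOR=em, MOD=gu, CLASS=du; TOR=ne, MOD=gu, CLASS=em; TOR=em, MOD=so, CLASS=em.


cell TOR=em, MOD=gu, CLASS=du:
underlying: fos-dodte-rez
1. f -> v, k -> g, p -> b, s -> z, t -> d / V _ V: no change
2. f -> v, p -> b, s -> z, t -> d / _ Z: fires at position(s) 3: fozdodterez
surface: fozdodterez

cell TOR=ne, MOD=gu, CLASS=em:
underlying: fos-dodte-sur-zut
1. f -> v, k -> g, p -> b, s -> z, t -> d / V _ V: fires at position(s) 9: fosdodtezurzut
2. f -> v, p -> b, s -> z, t -> d / _ Z: fires at position(s) 3: fozdodtezurzut
surface: fozdodtezurzut

cell TOR=em, MOD=so, CLASS=em:
underlying: vra-dodte-po-zut
1. f -> v, k -> g, p -> b, s -> z, t -> d / V _ V: fires at position(s) 9: vradodtebozut
2. f -> v, p -> b, s -> z, t -> d / _ Z: no change
surface: vradodtebozut


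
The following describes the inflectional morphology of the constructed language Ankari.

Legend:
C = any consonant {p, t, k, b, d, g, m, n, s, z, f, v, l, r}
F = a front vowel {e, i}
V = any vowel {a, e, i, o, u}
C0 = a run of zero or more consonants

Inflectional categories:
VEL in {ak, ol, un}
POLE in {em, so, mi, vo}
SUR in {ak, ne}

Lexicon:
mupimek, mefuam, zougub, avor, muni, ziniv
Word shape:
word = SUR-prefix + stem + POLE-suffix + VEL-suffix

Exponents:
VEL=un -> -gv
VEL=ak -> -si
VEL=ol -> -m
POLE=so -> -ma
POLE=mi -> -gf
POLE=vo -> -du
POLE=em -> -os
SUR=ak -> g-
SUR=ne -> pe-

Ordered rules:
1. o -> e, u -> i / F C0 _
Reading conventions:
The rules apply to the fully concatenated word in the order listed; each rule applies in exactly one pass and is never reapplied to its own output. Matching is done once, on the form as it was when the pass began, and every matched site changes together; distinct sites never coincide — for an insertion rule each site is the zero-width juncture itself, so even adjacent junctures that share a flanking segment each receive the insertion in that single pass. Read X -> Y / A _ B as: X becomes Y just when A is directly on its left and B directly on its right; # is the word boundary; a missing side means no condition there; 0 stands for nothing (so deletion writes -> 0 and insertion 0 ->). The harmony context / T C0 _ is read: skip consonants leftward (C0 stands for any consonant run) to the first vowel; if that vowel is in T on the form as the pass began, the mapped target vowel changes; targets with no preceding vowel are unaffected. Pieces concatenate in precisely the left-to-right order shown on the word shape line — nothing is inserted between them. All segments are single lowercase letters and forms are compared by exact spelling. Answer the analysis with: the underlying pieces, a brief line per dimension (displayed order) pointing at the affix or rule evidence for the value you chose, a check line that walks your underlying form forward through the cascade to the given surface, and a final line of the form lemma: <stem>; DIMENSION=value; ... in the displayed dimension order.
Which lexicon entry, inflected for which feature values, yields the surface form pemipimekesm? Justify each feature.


underlying: pe-mupimek-os-m
VEL=ol - signalled by the affix -m
POLE=em - signalled by the affix -os
SUR=ne - signalled by the affix pe-
check: pemupimekosm -> pemipimekesm
lemma: mupimek; VEL=ol; POLE=em; SUR=ne


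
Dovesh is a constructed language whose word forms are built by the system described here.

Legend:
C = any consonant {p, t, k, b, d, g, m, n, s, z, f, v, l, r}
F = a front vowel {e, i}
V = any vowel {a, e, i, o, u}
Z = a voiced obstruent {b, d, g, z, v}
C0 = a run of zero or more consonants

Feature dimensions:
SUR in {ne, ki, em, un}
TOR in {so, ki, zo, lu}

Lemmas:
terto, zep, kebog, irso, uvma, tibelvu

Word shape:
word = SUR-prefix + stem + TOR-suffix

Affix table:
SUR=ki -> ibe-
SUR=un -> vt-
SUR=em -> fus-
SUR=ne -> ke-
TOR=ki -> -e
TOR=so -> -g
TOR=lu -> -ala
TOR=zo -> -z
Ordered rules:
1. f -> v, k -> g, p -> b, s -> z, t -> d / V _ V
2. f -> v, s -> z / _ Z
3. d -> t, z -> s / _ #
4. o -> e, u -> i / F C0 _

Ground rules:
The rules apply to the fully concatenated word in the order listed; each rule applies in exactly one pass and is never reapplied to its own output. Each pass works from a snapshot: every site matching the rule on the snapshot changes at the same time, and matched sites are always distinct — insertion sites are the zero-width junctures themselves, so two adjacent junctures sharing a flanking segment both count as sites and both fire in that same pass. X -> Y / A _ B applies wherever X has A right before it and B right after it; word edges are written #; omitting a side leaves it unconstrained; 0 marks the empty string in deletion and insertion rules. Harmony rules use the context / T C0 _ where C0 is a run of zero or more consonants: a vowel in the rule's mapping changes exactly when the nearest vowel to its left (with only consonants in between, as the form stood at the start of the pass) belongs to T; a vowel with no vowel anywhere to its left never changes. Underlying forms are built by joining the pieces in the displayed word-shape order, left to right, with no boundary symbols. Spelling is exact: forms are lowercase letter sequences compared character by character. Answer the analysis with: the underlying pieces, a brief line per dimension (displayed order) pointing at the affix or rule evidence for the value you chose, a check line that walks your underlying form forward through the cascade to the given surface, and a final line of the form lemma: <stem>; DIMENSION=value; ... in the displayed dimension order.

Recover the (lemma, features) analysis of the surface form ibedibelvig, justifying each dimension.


underlying: ibe-tibelvu-g
SUR=ki - signalled by the affix ibe-
TOR=so - signalled by the affix -g
check: ibetibelvug -> ibedibelvug -> ibedibelvug -> ibedibelvug -> ibedibelvig
lemma: tibelvu; SUR=ki; TOR=so


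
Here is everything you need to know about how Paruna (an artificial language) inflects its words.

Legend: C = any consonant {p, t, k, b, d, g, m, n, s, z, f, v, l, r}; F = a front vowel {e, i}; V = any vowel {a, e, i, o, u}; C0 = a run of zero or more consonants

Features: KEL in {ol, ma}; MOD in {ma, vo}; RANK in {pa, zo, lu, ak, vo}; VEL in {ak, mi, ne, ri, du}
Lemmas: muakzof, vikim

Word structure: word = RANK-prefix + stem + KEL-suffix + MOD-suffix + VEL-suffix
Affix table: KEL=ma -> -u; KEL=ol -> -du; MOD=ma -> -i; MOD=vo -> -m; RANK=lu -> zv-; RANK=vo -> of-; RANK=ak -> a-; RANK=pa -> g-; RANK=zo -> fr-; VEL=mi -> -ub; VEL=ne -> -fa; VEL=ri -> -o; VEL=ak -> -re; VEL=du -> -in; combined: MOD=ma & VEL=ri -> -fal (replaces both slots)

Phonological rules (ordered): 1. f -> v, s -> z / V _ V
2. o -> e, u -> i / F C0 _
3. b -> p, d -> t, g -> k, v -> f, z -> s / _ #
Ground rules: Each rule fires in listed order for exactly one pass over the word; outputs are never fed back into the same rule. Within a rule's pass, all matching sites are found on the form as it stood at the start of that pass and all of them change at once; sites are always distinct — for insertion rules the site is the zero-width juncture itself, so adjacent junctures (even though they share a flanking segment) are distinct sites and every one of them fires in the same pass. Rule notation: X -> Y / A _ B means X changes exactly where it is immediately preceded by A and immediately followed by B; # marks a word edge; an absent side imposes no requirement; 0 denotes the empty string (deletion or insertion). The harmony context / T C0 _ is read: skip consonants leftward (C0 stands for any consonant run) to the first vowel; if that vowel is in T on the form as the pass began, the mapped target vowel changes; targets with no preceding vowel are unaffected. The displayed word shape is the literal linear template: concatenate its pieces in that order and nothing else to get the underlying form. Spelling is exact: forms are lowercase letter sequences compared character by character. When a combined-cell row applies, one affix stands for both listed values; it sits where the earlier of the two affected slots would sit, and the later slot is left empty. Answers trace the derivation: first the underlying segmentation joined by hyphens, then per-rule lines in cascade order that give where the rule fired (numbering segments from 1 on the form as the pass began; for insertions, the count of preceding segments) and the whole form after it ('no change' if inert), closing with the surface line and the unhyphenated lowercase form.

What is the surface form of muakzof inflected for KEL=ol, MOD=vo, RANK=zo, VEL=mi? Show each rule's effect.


underlying: fr-muakzof-du-m-ub
1. f -> v, s -> z / V _ V: no change
2. o -> e, u -> i / F C0 _: no change
3. b -> p, d -> t, g -> k, v -> f, z -> s / _ #: fires at position(s) 14: frmuakzofdumup
surface: frmuakzofdumup


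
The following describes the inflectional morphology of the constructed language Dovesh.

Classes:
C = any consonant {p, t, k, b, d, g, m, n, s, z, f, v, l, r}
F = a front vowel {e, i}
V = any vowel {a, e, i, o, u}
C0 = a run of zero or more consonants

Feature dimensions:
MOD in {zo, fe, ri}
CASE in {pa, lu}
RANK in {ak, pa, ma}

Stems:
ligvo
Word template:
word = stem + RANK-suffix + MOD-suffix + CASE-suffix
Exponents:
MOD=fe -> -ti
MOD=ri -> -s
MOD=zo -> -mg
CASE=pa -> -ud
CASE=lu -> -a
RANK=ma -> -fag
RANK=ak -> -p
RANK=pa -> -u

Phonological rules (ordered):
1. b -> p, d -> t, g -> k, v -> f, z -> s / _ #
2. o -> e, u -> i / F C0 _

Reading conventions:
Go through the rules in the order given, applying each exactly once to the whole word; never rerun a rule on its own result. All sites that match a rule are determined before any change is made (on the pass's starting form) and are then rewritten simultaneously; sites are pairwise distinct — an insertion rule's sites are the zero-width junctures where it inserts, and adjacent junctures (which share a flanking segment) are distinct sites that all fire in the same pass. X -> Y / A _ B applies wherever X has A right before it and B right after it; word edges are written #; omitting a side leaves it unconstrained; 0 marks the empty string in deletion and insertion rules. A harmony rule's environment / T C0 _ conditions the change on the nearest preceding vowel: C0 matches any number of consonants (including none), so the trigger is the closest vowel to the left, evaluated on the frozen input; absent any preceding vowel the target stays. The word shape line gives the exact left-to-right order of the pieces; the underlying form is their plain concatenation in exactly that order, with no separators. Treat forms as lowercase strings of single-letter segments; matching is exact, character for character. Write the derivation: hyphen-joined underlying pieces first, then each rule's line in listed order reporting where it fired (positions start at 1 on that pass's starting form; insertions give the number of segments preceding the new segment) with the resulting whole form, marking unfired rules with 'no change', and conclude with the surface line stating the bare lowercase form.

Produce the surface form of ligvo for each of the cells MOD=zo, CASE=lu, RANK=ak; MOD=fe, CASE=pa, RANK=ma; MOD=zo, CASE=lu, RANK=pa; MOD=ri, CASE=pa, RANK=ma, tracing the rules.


cell MOD=zo, CASE=lu, RANK=ak:
underlying: ligvo-p-mg-a
1. b -> p, d -> t, g -> k, v -> f, z -> s / _ #: no change
2. o -> e, u -> i / F C0 _: fires at position(s) 5: ligvepmga
surface: ligvepmga

cell MOD=fe, CASE=pa, RANK=ma:
underlying: ligvo-fag-ti-ud
1. b -> p, d -> t, g -> k, v -> f, z -> s / _ #: fires at position(s) 12: ligvofagtiut
2. o -> e, u -> i / F C0 _: fires at position(s) 5, 11: ligvefagtiit
surface: ligvefagtiit

cell MOD=zo, CASE=lu, RANK=pa:
underlying: ligvo-u-mg-a
1. b -> p, d -> t, g -> k, v -> f, z -> s / _ #: no change
2. o -> e, u -> i / F C0 _: fires at position(s) 5: ligveumga
surface: ligveumga

cell MOD=ri, CASE=pa, RANK=ma:
underlying: ligvo-fag-s-ud
1. b -> p, d -> t, g -> k, v -> f, z -> s / _ #: fires at position(s) 11: ligvofagsut
2. o -> e, u -> i / F C0 _: fires at position(s) 5: ligvefagsut
surface: ligvefagsut


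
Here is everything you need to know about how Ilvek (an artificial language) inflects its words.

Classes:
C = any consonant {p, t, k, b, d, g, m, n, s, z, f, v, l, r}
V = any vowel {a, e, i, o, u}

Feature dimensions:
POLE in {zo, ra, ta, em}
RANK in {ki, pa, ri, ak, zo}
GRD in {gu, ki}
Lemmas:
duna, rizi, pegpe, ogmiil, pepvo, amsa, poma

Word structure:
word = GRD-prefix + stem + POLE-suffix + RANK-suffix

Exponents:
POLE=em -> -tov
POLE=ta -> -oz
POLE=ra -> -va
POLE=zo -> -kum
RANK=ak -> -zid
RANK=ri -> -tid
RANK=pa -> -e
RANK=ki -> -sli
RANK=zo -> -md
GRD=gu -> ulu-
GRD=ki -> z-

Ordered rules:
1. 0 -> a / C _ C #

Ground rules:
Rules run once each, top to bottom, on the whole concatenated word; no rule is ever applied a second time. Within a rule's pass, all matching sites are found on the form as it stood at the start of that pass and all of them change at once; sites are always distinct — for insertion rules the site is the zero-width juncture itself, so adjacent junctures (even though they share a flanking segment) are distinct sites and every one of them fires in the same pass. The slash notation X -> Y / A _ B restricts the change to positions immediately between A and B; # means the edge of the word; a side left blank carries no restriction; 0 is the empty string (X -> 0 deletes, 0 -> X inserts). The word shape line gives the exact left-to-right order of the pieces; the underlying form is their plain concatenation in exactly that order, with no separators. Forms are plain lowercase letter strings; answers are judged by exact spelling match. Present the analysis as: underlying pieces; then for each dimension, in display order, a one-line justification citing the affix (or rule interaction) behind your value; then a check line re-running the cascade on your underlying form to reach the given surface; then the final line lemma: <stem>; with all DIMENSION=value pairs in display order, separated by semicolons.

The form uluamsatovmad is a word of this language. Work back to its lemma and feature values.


underlying: ulu-amsa-tov-md
POLE=em - signalled by the affix -tov
RANK=zo - signalled by the affix -md
GRD=gu - signalled by the affix ulu-
check: uluamsatovmd -> uluamsatovmad
lemma: amsa; POLE=em; RANK=zo; GRD=gu


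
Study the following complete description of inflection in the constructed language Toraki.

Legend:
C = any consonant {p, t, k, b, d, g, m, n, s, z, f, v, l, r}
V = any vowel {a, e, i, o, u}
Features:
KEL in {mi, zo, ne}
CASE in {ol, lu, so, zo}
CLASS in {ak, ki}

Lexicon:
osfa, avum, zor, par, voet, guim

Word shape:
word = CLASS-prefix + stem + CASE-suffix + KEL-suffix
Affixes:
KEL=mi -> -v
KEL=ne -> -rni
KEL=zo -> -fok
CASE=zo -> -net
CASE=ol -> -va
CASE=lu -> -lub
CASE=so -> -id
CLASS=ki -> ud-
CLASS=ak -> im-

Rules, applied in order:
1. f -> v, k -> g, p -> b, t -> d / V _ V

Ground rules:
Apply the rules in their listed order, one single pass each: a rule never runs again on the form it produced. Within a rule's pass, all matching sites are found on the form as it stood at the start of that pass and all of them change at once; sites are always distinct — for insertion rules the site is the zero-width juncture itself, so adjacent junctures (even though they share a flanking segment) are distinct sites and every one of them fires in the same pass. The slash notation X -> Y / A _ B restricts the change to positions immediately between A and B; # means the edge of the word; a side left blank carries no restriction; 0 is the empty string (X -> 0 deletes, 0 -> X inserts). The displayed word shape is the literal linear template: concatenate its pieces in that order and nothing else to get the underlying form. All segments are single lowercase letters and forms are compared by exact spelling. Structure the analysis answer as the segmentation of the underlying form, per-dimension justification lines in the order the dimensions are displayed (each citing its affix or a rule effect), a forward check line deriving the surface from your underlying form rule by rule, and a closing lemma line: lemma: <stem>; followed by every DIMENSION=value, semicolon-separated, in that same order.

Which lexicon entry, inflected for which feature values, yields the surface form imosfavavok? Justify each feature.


underlying: im-osfa-va-fok
KEL=zo - signalled by the affix -fok
CASE=ol - signalled by the affix -va
CLASS=ak - signalled by the affix im-
check: imosfavafok -> imosfavavok
lemma: osfa; KEL=zo; CASE=ol; CLASS=ak


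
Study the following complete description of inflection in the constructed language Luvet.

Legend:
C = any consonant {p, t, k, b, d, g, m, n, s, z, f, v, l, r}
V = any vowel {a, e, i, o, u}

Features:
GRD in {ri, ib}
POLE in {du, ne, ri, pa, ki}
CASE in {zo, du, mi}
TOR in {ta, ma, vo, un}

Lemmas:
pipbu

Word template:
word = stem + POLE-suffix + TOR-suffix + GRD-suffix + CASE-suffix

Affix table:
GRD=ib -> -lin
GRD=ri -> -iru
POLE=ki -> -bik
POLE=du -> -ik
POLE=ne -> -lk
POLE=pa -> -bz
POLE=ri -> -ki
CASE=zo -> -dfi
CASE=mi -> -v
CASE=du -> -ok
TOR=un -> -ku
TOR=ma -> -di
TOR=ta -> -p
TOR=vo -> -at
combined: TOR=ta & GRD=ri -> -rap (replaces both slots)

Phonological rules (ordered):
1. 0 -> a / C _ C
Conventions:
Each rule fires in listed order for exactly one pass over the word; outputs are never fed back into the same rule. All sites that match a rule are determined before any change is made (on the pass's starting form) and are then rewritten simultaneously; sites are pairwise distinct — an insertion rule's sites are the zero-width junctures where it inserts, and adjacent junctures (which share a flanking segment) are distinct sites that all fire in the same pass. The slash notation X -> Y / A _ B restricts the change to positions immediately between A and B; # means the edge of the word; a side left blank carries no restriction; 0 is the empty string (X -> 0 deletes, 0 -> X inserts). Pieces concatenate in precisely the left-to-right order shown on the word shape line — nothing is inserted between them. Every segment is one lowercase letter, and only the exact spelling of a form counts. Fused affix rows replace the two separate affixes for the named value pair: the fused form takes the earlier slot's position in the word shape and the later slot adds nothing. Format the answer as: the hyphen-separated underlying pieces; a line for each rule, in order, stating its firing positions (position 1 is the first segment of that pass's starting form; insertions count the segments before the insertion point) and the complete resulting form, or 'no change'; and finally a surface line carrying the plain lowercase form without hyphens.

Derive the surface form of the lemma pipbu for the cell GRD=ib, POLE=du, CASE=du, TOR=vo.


underlying: pipbu-ik-at-lin-ok
1. 0 -> a / C _ C: inserts after position(s) 3, 9: pipabuikatalinok
surface: pipabuikatalinok


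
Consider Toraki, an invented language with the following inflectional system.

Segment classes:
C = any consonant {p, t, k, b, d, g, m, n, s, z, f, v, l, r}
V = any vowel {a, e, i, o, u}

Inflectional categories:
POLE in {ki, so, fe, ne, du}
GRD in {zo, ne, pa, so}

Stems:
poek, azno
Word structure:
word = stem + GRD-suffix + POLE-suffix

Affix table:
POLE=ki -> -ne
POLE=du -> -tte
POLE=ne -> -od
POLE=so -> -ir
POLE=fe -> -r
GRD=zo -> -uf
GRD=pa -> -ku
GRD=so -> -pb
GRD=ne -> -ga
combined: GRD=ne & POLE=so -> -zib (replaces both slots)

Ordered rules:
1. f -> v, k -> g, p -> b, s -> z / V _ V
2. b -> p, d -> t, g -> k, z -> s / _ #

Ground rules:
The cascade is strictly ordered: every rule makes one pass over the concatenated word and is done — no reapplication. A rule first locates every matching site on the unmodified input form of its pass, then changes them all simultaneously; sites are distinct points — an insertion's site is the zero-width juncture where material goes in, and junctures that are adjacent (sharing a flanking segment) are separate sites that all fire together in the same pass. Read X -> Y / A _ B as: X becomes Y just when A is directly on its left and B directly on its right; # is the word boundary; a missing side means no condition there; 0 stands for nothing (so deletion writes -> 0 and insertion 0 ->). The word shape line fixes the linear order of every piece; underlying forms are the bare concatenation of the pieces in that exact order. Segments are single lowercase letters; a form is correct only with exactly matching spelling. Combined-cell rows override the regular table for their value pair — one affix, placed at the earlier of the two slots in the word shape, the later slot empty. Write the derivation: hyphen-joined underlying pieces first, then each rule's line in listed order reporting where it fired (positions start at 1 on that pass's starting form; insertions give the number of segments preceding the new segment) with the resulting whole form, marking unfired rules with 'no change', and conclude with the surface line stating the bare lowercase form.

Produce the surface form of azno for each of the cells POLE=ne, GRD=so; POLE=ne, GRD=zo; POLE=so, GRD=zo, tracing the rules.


cell POLE=ne, GRD=so:
underlying: azno-pb-od
1. f -> v, k -> g, p -> b, s -> z / V _ V: no change
2. b -> p, d -> t, g -> k, z -> s / _ #: fires at position(s) 8: aznopbot
surface: aznopbot

cell POLE=ne, GRD=zo:
underlying: azno-uf-od
1. f -> v, k -> g, p -> b, s -> z / V _ V: fires at position(s) 6: aznouvod
2. b -> p, d -> t, g -> k, z -> s / _ #: fires at position(s) 8: aznouvot
surface: aznouvot

cell POLE=so, GRD=zo:
underlying: azno-uf-ir
1. f -> v, k -> g, p -> b, s -> z / V _ V: fires at position(s) 6: aznouvir
2. b -> p, d -> t, g -> k, z -> s / _ #: no change
surface: aznouvir


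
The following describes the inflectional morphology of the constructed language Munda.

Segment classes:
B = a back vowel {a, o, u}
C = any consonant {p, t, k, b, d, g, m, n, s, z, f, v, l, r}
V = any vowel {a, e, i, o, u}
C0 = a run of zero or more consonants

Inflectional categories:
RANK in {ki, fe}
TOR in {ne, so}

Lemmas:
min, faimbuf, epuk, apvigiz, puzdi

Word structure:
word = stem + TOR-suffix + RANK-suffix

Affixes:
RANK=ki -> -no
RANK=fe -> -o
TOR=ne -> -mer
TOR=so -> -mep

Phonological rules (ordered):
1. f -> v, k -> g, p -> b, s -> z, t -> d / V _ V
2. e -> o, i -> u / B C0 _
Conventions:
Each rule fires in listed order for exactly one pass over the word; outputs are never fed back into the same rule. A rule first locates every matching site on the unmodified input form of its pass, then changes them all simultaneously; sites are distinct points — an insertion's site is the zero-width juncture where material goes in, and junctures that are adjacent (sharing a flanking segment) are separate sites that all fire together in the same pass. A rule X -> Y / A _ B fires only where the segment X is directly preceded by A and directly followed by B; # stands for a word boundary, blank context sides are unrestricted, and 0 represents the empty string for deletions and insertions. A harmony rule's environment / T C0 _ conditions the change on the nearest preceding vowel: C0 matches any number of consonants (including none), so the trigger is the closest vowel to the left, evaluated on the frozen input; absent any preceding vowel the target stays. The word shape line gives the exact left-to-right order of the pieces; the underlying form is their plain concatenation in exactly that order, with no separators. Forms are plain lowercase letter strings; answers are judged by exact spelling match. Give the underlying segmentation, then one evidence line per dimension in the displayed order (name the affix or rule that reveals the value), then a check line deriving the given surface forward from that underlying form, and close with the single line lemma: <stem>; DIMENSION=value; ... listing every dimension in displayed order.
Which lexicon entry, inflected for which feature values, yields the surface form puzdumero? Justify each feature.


underlying: puzdi-mer-o
RANK=fe - signalled by the affix -o
TOR=ne - signalled by the affix -mer
check: puzdimero -> puzdimero -> puzdumero
lemma: puzdi; RANK=fe; TOR=ne
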